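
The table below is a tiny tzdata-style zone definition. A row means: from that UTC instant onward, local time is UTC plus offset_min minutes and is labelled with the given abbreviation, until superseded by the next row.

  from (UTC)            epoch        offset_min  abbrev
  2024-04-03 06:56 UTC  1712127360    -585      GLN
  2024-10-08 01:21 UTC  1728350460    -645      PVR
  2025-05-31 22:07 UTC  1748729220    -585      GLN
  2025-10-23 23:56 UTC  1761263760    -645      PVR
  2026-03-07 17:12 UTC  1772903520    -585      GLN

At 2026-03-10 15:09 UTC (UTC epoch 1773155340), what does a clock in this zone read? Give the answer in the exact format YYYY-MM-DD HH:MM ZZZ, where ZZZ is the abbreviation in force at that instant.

Query: 2026-03-10 15:09 UTC
Rule 5/5 (GLN, -09:45): 2026-03-07 17:12 UTC ≤ query < +∞
15·60 + 9 - 585 = 324 min
324 = 0·1440 + 324; 324 = 5·60 + 24 → 05:24, same day
→ 2026-03-10 05:24 GLN

2026-03-10 05:24 GLN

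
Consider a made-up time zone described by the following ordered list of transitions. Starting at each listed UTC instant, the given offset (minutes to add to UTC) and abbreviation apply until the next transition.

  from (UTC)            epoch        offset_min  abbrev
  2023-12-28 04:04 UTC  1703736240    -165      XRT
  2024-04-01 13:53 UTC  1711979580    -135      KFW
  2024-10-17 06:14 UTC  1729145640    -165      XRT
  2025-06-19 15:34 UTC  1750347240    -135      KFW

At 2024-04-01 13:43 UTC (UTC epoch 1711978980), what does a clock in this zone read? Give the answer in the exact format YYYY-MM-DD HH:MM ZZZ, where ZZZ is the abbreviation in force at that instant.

Query: 2024-04-01 13:43 UTC
Rule 1/4 (XRT, -02:45): 2023-12-28 04:04 UTC ≤ query < 2024-04-01 13:53 UTC
13·60 + 43 - 165 = 658 min
658 = 0·1440 + 658; 658 = 10·60 + 58 → 10:58, same day
→ 2024-04-01 10:58 XRT

2024-04-01 10:58 XRT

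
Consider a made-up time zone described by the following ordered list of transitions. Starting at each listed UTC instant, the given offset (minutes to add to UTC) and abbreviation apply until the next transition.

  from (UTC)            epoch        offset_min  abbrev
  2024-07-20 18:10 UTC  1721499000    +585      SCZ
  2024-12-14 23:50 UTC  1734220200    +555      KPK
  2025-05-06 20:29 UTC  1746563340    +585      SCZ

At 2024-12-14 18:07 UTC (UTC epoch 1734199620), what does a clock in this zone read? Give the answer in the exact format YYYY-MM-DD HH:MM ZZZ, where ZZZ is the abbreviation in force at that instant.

2024-12-15 03:52 SCZ

Query: 2024-12-14 18:07 UTC
Rule 1/3 (SCZ, +09:45): 2024-07-20 18:10 UTC ≤ query < 2024-12-14 23:50 UTC
18·60 + 7 + 585 = 1672 min
1672 = 1·1440 + 232; 232 = 3·60 + 52 → 03:52, 2024-12-14 + 1 day = 2024-12-15
→ 2024-12-15 03:52 SCZ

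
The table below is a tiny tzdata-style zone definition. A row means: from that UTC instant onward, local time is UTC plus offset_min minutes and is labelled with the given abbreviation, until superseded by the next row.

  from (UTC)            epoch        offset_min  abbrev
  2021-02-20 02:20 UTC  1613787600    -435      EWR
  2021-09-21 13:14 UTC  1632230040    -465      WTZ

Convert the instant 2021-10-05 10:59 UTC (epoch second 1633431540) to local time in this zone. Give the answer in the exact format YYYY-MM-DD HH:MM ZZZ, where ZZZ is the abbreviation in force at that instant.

Query: 2021-10-05 10:59 UTC
Rule 2/2 (WTZ, -07:45): 2021-09-21 13:14 UTC ≤ query < +∞
10·60 + 59 - 465 = 194 min
194 = 0·1440 + 194; 194 = 3·60 + 14 → 03:14, same day
→ 2021-10-05 03:14 WTZ

2021-10-05 03:14 WTZ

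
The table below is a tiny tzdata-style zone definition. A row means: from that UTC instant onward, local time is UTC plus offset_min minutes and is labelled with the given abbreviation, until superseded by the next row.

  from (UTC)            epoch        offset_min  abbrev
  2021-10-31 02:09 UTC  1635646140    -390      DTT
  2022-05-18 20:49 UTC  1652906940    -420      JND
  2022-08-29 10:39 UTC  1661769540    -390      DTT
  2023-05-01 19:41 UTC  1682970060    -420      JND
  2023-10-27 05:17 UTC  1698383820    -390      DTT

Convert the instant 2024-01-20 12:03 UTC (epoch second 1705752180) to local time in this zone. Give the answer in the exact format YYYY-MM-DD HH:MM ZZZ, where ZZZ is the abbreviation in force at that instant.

2024-01-20 05:33 DTT

Query: 2024-01-20 12:03 UTC
Rule 5/5 (DTT, -06:30): 2023-10-27 05:17 UTC ≤ query < +∞
12·60 + 3 - 390 = 333 min
333 = 0·1440 + 333; 333 = 5·60 + 33 → 05:33, same day
→ 2024-01-20 05:33 DTT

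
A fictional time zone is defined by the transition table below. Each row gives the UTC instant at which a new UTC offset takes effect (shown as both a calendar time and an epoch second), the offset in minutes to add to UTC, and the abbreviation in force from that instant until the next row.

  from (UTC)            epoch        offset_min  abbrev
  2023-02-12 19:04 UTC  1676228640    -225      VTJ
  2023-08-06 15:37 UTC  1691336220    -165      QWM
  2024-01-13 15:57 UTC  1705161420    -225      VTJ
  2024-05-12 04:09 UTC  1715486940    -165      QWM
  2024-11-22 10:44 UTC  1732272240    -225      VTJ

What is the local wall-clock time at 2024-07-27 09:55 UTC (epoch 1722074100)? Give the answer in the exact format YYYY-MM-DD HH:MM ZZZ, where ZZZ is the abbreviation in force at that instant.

Query: 2024-07-27 09:55 UTC
Rule 4/5 (QWM, -02:45): 2024-05-12 04:09 UTC ≤ query < 2024-11-22 10:44 UTC
9·60 + 55 - 165 = 430 min
430 = 0·1440 + 430; 430 = 7·60 + 10 → 07:10, same day
→ 2024-07-27 07:10 QWM

2024-07-27 07:10 QWM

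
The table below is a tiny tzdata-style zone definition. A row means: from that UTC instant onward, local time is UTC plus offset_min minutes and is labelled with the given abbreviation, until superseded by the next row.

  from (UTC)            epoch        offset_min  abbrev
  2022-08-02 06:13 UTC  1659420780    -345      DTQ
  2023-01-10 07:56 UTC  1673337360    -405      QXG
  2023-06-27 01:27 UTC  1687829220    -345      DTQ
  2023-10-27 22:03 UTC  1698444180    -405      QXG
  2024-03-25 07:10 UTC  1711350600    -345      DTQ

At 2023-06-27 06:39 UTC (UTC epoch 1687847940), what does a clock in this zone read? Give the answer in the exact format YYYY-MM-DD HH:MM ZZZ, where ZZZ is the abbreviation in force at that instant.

2023-06-27 00:54 DTQ

Query: 2023-06-27 06:39 UTC
Rule 3/5 (DTQ, -05:45): 2023-06-27 01:27 UTC ≤ query < 2023-10-27 22:03 UTC
6·60 + 39 - 345 = 54 min
54 = 0·1440 + 54; 54 = 0·60 + 54 → 00:54, same day
→ 2023-06-27 00:54 DTQ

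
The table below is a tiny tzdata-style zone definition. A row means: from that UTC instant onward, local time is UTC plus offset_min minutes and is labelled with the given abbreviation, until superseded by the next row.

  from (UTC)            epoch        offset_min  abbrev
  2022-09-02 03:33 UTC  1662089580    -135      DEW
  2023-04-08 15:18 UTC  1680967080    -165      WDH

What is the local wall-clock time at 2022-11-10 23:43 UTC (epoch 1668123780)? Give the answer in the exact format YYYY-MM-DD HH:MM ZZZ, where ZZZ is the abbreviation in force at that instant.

Query: 2022-11-10 23:43 UTC
Rule 1/2 (DEW, -02:15): 2022-09-02 03:33 UTC ≤ query < 2023-04-08 15:18 UTC
23·60 + 43 - 135 = 1288 min
1288 = 0·1440 + 1288; 1288 = 21·60 + 28 → 21:28, same day
→ 2022-11-10 21:28 DEW

2022-11-10 21:28 DEW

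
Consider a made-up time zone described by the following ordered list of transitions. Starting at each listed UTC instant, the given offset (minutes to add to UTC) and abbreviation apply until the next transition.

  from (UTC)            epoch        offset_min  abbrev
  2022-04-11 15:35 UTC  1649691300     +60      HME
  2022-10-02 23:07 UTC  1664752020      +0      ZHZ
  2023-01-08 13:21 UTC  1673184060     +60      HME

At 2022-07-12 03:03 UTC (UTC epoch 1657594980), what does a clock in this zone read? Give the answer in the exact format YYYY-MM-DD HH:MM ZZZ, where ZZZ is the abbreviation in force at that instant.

2022-07-12 04:03 HME

Query: 2022-07-12 03:03 UTC
Rule 1/3 (HME, +01:00): 2022-04-11 15:35 UTC ≤ query < 2022-10-02 23:07 UTC
3·60 + 3 + 60 = 243 min
243 = 0·1440 + 243; 243 = 4·60 + 3 → 04:03, same day
→ 2022-07-12 04:03 HME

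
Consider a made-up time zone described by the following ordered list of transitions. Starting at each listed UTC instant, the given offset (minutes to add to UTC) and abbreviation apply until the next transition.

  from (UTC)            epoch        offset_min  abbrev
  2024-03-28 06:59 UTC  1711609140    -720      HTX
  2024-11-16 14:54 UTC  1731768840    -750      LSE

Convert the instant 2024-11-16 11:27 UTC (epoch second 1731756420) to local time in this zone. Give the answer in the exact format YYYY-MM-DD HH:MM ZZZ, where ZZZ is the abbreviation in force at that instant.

2024-11-15 23:27 HTX

Query: 2024-11-16 11:27 UTC
Rule 1/2 (HTX, -12:00): 2024-03-28 06:59 UTC ≤ query < 2024-11-16 14:54 UTC
11·60 + 27 - 720 = -33 min
-33 = -1·1440 + 1407; 1407 = 23·60 + 27 → 23:27, 2024-11-16 - 1 day = 2024-11-15
→ 2024-11-15 23:27 HTX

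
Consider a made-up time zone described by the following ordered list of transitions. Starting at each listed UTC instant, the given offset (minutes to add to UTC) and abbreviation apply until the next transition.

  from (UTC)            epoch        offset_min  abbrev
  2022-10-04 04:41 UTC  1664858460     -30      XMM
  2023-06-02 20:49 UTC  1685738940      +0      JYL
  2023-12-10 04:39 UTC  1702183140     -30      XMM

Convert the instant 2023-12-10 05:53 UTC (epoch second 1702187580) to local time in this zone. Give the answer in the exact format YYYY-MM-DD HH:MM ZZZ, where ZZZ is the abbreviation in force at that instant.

Query: 2023-12-10 05:53 UTC
Rule 3/3 (XMM, -00:30): 2023-12-10 04:39 UTC ≤ query < +∞
5·60 + 53 - 30 = 323 min
323 = 0·1440 + 323; 323 = 5·60 + 23 → 05:23, same day
→ 2023-12-10 05:23 XMM

2023-12-10 05:23 XMM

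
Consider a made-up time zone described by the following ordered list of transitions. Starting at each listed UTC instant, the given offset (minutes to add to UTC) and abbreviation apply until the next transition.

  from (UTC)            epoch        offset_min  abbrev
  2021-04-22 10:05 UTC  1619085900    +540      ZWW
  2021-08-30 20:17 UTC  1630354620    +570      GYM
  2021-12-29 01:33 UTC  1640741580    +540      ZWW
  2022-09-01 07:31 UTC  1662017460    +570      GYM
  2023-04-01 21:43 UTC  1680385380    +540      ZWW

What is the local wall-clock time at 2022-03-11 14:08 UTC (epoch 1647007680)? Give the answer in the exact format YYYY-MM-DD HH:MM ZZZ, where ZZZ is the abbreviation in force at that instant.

2022-03-11 23:08 ZWW

Query: 2022-03-11 14:08 UTC
Rule 3/5 (ZWW, +09:00): 2021-12-29 01:33 UTC ≤ query < 2022-09-01 07:31 UTC
14·60 + 8 + 540 = 1388 min
1388 = 0·1440 + 1388; 1388 = 23·60 + 8 → 23:08, same day
→ 2022-03-11 23:08 ZWW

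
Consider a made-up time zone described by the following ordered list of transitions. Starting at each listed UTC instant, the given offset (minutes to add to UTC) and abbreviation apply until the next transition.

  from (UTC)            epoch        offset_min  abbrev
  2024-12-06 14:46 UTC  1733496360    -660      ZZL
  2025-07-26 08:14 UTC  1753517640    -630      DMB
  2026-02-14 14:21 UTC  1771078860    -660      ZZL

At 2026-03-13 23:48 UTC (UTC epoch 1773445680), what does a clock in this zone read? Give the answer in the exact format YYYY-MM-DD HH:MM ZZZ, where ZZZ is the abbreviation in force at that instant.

Query: 2026-03-13 23:48 UTC
Rule 3/3 (ZZL, -11:00): 2026-02-14 14:21 UTC ≤ query < +∞
23·60 + 48 - 660 = 768 min
768 = 0·1440 + 768; 768 = 12·60 + 48 → 12:48, same day
→ 2026-03-13 12:48 ZZL

2026-03-13 12:48 ZZL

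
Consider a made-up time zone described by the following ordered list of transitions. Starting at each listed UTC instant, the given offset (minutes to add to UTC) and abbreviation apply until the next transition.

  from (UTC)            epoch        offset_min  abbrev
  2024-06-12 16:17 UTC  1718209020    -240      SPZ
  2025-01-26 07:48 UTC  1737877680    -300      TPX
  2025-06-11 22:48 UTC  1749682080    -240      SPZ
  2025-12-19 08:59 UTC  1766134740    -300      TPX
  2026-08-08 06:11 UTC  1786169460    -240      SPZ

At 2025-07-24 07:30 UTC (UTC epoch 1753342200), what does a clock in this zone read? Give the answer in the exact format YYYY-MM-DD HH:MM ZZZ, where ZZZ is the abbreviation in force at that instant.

Query: 2025-07-24 07:30 UTC
Rule 3/5 (SPZ, -04:00): 2025-06-11 22:48 UTC ≤ query < 2025-12-19 08:59 UTC
7·60 + 30 - 240 = 210 min
210 = 0·1440 + 210; 210 = 3·60 + 30 → 03:30, same day
→ 2025-07-24 03:30 SPZ

2025-07-24 03:30 SPZ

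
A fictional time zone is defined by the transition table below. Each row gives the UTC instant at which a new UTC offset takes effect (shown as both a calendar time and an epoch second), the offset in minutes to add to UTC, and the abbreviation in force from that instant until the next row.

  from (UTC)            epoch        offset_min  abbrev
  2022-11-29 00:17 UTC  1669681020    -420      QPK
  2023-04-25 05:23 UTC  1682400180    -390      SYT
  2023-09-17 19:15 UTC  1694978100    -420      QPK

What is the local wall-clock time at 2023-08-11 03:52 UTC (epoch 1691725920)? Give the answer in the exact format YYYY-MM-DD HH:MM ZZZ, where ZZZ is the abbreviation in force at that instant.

Query: 2023-08-11 03:52 UTC
Rule 2/3 (SYT, -06:30): 2023-04-25 05:23 UTC ≤ query < 2023-09-17 19:15 UTC
3·60 + 52 - 390 = -158 min
-158 = -1·1440 + 1282; 1282 = 21·60 + 22 → 21:22, 2023-08-11 - 1 day = 2023-08-10
→ 2023-08-10 21:22 SYT

2023-08-10 21:22 SYT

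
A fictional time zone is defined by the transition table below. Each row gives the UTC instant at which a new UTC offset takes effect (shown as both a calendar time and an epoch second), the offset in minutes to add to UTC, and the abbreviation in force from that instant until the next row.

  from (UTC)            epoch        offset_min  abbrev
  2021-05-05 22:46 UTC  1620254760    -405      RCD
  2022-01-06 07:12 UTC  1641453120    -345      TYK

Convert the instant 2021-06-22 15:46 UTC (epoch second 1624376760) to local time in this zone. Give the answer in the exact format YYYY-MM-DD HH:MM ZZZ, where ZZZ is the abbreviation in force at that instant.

Query: 2021-06-22 15:46 UTC
Rule 1/2 (RCD, -06:45): 2021-05-05 22:46 UTC ≤ query < 2022-01-06 07:12 UTC
15·60 + 46 - 405 = 541 min
541 = 0·1440 + 541; 541 = 9·60 + 1 → 09:01, same day
→ 2021-06-22 09:01 RCD

2021-06-22 09:01 RCD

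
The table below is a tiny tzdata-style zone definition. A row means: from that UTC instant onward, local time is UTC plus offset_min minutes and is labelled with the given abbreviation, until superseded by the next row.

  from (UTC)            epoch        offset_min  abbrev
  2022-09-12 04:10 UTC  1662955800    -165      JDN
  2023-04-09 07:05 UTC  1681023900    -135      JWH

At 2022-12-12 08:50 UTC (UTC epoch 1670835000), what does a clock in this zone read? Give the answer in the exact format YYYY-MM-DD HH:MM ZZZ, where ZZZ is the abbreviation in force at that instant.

Query: 2022-12-12 08:50 UTC
Rule 1/2 (JDN, -02:45): 2022-09-12 04:10 UTC ≤ query < 2023-04-09 07:05 UTC
8·60 + 50 - 165 = 365 min
365 = 0·1440 + 365; 365 = 6·60 + 5 → 06:05, same day
→ 2022-12-12 06:05 JDN

2022-12-12 06:05 JDN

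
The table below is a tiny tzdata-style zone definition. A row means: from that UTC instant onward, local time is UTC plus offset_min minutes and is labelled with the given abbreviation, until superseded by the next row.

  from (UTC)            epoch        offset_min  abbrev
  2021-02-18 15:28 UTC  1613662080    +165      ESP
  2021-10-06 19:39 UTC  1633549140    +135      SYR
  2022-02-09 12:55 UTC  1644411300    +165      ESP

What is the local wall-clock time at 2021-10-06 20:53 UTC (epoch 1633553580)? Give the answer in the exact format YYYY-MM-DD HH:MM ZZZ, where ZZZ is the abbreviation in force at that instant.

Query: 2021-10-06 20:53 UTC
Rule 2/3 (SYR, +02:15): 2021-10-06 19:39 UTC ≤ query < 2022-02-09 12:55 UTC
20·60 + 53 + 135 = 1388 min
1388 = 0·1440 + 1388; 1388 = 23·60 + 8 → 23:08, same day
→ 2021-10-06 23:08 SYR

2021-10-06 23:08 SYR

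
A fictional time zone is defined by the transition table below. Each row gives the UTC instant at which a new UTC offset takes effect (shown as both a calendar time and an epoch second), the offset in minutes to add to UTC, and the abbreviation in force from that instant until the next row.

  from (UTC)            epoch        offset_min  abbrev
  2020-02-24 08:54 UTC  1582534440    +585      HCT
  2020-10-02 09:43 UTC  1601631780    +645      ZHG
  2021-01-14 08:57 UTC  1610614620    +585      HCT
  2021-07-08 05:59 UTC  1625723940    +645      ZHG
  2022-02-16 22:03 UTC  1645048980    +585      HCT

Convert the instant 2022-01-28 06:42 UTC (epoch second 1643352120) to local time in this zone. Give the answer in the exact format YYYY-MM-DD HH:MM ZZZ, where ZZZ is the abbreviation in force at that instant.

2022-01-28 17:27 ZHG

Query: 2022-01-28 06:42 UTC
Rule 4/5 (ZHG, +10:45): 2021-07-08 05:59 UTC ≤ query < 2022-02-16 22:03 UTC
6·60 + 42 + 645 = 1047 min
1047 = 0·1440 + 1047; 1047 = 17·60 + 27 → 17:27, same day
→ 2022-01-28 17:27 ZHG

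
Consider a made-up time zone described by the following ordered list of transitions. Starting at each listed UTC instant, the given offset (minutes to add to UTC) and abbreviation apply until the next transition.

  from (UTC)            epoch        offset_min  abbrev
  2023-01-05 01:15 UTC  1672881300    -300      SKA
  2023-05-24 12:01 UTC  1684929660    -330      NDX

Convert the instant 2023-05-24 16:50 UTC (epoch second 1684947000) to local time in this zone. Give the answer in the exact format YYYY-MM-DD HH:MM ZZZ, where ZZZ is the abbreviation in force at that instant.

Query: 2023-05-24 16:50 UTC
Rule 2/2 (NDX, -05:30): 2023-05-24 12:01 UTC ≤ query < +∞
16·60 + 50 - 330 = 680 min
680 = 0·1440 + 680; 680 = 11·60 + 20 → 11:20, same day
→ 2023-05-24 11:20 NDX

2023-05-24 11:20 NDX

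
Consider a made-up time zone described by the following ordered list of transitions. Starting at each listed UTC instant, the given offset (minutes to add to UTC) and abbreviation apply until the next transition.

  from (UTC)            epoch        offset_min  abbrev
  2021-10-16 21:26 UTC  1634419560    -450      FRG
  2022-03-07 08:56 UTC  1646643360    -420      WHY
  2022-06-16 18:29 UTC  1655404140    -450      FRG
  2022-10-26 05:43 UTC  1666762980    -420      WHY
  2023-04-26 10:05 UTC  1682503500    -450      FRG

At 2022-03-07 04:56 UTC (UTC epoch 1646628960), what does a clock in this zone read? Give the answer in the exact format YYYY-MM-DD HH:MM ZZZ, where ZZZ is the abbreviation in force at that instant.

Query: 2022-03-07 04:56 UTC
Rule 1/5 (FRG, -07:30): 2021-10-16 21:26 UTC ≤ query < 2022-03-07 08:56 UTC
4·60 + 56 - 450 = -154 min
-154 = -1·1440 + 1286; 1286 = 21·60 + 26 → 21:26, 2022-03-07 - 1 day = 2022-03-06
→ 2022-03-06 21:26 FRG

2022-03-06 21:26 FRG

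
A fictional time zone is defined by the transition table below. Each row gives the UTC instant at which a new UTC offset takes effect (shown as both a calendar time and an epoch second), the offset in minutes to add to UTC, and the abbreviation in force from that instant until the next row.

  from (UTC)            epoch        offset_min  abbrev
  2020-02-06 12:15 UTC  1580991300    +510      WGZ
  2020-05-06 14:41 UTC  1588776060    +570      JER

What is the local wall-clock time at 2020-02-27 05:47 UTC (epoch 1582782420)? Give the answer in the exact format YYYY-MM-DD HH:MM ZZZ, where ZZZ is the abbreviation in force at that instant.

Query: 2020-02-27 05:47 UTC
Rule 1/2 (WGZ, +08:30): 2020-02-06 12:15 UTC ≤ query < 2020-05-06 14:41 UTC
5·60 + 47 + 510 = 857 min
857 = 0·1440 + 857; 857 = 14·60 + 17 → 14:17, same day
→ 2020-02-27 14:17 WGZ

2020-02-27 14:17 WGZ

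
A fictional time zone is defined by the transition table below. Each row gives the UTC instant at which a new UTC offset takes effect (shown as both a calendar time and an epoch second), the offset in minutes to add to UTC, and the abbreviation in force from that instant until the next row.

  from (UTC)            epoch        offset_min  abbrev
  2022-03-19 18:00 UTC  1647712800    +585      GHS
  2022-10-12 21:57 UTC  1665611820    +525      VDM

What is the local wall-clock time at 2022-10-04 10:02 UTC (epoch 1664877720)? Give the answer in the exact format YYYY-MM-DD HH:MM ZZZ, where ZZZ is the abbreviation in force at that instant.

2022-10-04 19:47 GHS

Query: 2022-10-04 10:02 UTC
Rule 1/2 (GHS, +09:45): 2022-03-19 18:00 UTC ≤ query < 2022-10-12 21:57 UTC
10·60 + 2 + 585 = 1187 min
1187 = 0·1440 + 1187; 1187 = 19·60 + 47 → 19:47, same day
→ 2022-10-04 19:47 GHS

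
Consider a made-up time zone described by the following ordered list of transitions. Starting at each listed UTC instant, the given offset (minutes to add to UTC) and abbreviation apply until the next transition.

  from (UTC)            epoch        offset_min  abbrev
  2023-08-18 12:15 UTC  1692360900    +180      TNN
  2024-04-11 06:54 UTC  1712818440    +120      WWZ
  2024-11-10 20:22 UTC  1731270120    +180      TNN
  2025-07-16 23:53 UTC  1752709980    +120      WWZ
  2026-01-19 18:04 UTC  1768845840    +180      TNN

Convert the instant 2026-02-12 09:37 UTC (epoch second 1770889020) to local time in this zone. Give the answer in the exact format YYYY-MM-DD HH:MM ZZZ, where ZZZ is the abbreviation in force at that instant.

Query: 2026-02-12 09:37 UTC
Rule 5/5 (TNN, +03:00): 2026-01-19 18:04 UTC ≤ query < +∞
9·60 + 37 + 180 = 757 min
757 = 0·1440 + 757; 757 = 12·60 + 37 → 12:37, same day
→ 2026-02-12 12:37 TNN

2026-02-12 12:37 TNN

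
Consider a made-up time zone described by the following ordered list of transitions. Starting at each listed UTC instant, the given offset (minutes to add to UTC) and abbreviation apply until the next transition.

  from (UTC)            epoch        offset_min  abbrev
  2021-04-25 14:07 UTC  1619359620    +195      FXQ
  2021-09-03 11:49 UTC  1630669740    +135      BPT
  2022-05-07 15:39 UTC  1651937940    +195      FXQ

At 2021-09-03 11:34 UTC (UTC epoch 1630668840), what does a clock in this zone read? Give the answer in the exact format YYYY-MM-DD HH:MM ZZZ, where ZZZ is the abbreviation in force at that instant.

Query: 2021-09-03 11:34 UTC
Rule 1/3 (FXQ, +03:15): 2021-04-25 14:07 UTC ≤ query < 2021-09-03 11:49 UTC
11·60 + 34 + 195 = 889 min
889 = 0·1440 + 889; 889 = 14·60 + 49 → 14:49, same day
→ 2021-09-03 14:49 FXQ

2021-09-03 14:49 FXQ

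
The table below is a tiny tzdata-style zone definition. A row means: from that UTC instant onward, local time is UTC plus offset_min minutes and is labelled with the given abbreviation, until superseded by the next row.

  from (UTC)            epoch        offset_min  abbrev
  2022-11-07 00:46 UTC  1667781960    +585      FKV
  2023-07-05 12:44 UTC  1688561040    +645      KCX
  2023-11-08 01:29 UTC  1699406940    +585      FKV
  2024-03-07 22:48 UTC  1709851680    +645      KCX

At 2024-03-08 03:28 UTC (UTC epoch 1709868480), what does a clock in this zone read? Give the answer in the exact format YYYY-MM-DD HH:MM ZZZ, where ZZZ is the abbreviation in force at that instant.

2024-03-08 14:13 KCX

Query: 2024-03-08 03:28 UTC
Rule 4/4 (KCX, +10:45): 2024-03-07 22:48 UTC ≤ query < +∞
3·60 + 28 + 645 = 853 min
853 = 0·1440 + 853; 853 = 14·60 + 13 → 14:13, same day
→ 2024-03-08 14:13 KCX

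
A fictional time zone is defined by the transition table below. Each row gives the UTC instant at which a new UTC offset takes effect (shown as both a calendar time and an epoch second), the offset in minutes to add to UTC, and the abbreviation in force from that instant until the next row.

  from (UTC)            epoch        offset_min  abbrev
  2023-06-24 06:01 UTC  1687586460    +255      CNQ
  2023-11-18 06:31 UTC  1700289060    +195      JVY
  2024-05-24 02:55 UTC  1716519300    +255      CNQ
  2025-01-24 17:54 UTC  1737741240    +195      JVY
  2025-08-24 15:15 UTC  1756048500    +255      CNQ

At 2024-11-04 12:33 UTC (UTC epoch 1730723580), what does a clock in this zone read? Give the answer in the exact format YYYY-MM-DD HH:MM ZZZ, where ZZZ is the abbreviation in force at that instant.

Query: 2024-11-04 12:33 UTC
Rule 3/5 (CNQ, +04:15): 2024-05-24 02:55 UTC ≤ query < 2025-01-24 17:54 UTC
12·60 + 33 + 255 = 1008 min
1008 = 0·1440 + 1008; 1008 = 16·60 + 48 → 16:48, same day
→ 2024-11-04 16:48 CNQ

2024-11-04 16:48 CNQ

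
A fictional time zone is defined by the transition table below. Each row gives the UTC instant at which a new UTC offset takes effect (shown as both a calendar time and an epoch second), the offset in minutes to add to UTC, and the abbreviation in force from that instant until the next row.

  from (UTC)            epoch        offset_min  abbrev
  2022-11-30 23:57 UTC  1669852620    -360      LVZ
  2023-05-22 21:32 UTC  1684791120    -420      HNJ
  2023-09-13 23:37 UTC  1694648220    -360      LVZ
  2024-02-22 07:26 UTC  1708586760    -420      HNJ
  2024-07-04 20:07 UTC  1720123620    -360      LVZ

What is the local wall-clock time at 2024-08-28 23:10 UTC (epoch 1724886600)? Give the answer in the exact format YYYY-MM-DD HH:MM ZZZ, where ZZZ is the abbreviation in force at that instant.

2024-08-28 17:10 LVZ

Query: 2024-08-28 23:10 UTC
Rule 5/5 (LVZ, -06:00): 2024-07-04 20:07 UTC ≤ query < +∞
23·60 + 10 - 360 = 1030 min
1030 = 0·1440 + 1030; 1030 = 17·60 + 10 → 17:10, same day
→ 2024-08-28 17:10 LVZ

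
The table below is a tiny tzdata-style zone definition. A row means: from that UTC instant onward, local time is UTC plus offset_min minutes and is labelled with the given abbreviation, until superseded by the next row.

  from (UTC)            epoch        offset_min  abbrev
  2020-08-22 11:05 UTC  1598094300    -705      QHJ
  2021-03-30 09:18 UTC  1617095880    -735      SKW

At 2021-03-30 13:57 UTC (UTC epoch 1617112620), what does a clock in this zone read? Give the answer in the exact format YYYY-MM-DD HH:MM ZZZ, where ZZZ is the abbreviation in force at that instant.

2021-03-30 01:42 SKW

Query: 2021-03-30 13:57 UTC
Rule 2/2 (SKW, -12:15): 2021-03-30 09:18 UTC ≤ query < +∞
13·60 + 57 - 735 = 102 min
102 = 0·1440 + 102; 102 = 1·60 + 42 → 01:42, same day
→ 2021-03-30 01:42 SKW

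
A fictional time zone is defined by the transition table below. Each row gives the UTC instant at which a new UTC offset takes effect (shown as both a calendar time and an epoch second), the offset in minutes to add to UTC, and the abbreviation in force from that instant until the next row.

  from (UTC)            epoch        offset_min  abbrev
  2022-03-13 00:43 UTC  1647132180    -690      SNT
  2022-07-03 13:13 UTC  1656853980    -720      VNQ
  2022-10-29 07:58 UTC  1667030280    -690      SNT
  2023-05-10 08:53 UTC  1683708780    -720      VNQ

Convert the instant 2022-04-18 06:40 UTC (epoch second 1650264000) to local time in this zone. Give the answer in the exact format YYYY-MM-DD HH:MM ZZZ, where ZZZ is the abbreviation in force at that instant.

Query: 2022-04-18 06:40 UTC
Rule 1/4 (SNT, -11:30): 2022-03-13 00:43 UTC ≤ query < 2022-07-03 13:13 UTC
6·60 + 40 - 690 = -290 min
-290 = -1·1440 + 1150; 1150 = 19·60 + 10 → 19:10, 2022-04-18 - 1 day = 2022-04-17
→ 2022-04-17 19:10 SNT

2022-04-17 19:10 SNT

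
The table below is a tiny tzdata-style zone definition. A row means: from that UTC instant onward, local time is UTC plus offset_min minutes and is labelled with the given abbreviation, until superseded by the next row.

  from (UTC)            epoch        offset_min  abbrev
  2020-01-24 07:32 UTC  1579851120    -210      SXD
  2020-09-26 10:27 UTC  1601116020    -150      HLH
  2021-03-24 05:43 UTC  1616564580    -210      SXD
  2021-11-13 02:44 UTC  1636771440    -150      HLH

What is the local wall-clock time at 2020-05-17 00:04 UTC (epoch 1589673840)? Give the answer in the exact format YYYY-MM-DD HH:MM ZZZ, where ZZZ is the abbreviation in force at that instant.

2020-05-16 20:34 SXD

Query: 2020-05-17 00:04 UTC
Rule 1/4 (SXD, -03:30): 2020-01-24 07:32 UTC ≤ query < 2020-09-26 10:27 UTC
0·60 + 4 - 210 = -206 min
-206 = -1·1440 + 1234; 1234 = 20·60 + 34 → 20:34, 2020-05-17 - 1 day = 2020-05-16
→ 2020-05-16 20:34 SXD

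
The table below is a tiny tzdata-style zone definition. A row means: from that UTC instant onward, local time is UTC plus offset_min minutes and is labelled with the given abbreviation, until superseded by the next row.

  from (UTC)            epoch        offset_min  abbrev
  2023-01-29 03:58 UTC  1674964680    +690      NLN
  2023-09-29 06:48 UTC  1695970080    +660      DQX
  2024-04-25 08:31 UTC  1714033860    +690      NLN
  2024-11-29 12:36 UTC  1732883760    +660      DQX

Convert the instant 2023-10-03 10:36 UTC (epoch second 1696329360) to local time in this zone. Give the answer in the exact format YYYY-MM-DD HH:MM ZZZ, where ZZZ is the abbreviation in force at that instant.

2023-10-03 21:36 DQX

Query: 2023-10-03 10:36 UTC
Rule 2/4 (DQX, +11:00): 2023-09-29 06:48 UTC ≤ query < 2024-04-25 08:31 UTC
10·60 + 36 + 660 = 1296 min
1296 = 0·1440 + 1296; 1296 = 21·60 + 36 → 21:36, same day
→ 2023-10-03 21:36 DQX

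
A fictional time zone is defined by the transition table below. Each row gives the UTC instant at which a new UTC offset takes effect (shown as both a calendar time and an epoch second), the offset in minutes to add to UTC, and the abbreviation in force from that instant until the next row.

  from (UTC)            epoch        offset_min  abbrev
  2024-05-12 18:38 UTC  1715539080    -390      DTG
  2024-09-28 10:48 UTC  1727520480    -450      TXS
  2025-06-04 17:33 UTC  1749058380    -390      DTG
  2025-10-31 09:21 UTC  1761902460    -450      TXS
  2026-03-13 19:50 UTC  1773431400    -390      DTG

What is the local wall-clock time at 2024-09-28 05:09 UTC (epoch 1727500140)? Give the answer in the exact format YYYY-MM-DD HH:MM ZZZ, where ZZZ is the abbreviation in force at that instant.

2024-09-27 22:39 DTG

Query: 2024-09-28 05:09 UTC
Rule 1/5 (DTG, -06:30): 2024-05-12 18:38 UTC ≤ query < 2024-09-28 10:48 UTC
5·60 + 9 - 390 = -81 min
-81 = -1·1440 + 1359; 1359 = 22·60 + 39 → 22:39, 2024-09-28 - 1 day = 2024-09-27
→ 2024-09-27 22:39 DTG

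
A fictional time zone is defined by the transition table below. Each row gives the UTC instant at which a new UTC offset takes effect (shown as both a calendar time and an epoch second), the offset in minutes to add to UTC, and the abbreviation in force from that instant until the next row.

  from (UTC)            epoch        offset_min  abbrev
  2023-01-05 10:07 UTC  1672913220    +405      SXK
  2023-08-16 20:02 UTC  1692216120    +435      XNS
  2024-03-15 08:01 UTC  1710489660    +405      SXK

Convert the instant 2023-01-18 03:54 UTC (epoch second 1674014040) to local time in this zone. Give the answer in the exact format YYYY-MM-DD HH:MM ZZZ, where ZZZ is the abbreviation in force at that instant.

2023-01-18 10:39 SXK

Query: 2023-01-18 03:54 UTC
Rule 1/3 (SXK, +06:45): 2023-01-05 10:07 UTC ≤ query < 2023-08-16 20:02 UTC
3·60 + 54 + 405 = 639 min
639 = 0·1440 + 639; 639 = 10·60 + 39 → 10:39, same day
→ 2023-01-18 10:39 SXK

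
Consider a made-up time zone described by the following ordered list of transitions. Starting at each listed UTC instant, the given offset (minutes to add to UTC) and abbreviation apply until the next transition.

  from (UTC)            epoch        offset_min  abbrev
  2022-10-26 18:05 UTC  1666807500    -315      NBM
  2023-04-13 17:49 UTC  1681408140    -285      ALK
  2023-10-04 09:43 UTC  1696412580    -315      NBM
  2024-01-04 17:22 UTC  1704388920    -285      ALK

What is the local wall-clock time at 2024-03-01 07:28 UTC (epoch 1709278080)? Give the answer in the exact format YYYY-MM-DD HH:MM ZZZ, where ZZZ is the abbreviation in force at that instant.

Query: 2024-03-01 07:28 UTC
Rule 4/4 (ALK, -04:45): 2024-01-04 17:22 UTC ≤ query < +∞
7·60 + 28 - 285 = 163 min
163 = 0·1440 + 163; 163 = 2·60 + 43 → 02:43, same day
→ 2024-03-01 02:43 ALK

2024-03-01 02:43 ALK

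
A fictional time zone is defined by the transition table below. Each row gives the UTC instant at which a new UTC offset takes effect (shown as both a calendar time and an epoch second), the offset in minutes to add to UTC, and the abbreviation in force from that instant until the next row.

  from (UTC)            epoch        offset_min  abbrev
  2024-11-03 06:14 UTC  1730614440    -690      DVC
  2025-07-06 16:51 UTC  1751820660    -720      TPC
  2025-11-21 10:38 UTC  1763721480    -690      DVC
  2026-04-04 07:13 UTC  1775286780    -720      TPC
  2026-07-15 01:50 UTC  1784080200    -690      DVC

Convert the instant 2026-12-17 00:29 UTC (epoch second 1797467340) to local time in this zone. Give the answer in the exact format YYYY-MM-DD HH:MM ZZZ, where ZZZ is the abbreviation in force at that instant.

Query: 2026-12-17 00:29 UTC
Rule 5/5 (DVC, -11:30): 2026-07-15 01:50 UTC ≤ query < +∞
0·60 + 29 - 690 = -661 min
-661 = -1·1440 + 779; 779 = 12·60 + 59 → 12:59, 2026-12-17 - 1 day = 2026-12-16
→ 2026-12-16 12:59 DVC

2026-12-16 12:59 DVC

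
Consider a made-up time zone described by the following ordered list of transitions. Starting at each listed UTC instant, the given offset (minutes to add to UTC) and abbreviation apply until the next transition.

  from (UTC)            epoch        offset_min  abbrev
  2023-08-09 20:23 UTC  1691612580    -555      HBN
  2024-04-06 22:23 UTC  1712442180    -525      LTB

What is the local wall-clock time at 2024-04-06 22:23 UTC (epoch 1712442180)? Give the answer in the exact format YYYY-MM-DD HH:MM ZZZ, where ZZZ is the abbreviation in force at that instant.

2024-04-06 13:38 LTB

Query: 2024-04-06 22:23 UTC
Rule 2/2 (LTB, -08:45): 2024-04-06 22:23 UTC ≤ query < +∞
22·60 + 23 - 525 = 818 min
818 = 0·1440 + 818; 818 = 13·60 + 38 → 13:38, same day
→ 2024-04-06 13:38 LTB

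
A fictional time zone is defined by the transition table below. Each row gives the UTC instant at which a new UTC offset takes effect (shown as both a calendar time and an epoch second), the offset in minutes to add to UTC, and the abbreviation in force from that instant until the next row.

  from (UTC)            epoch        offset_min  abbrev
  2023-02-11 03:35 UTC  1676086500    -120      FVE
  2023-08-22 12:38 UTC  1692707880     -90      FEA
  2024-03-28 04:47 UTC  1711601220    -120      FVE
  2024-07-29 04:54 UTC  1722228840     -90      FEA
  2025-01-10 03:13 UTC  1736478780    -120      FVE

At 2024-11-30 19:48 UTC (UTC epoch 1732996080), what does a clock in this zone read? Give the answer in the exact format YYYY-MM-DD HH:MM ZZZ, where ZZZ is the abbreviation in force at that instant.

2024-11-30 18:18 FEA

Query: 2024-11-30 19:48 UTC
Rule 4/5 (FEA, -01:30): 2024-07-29 04:54 UTC ≤ query < 2025-01-10 03:13 UTC
19·60 + 48 - 90 = 1098 min
1098 = 0·1440 + 1098; 1098 = 18·60 + 18 → 18:18, same day
→ 2024-11-30 18:18 FEA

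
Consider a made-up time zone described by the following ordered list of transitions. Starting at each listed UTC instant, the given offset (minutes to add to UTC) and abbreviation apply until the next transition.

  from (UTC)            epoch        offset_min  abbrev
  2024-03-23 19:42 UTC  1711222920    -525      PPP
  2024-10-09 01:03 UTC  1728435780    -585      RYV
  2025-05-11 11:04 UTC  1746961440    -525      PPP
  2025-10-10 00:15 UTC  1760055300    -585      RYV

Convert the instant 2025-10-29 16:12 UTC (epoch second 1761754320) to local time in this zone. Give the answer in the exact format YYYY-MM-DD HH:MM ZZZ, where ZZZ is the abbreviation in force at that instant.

2025-10-29 06:27 RYV

Query: 2025-10-29 16:12 UTC
Rule 4/4 (RYV, -09:45): 2025-10-10 00:15 UTC ≤ query < +∞
16·60 + 12 - 585 = 387 min
387 = 0·1440 + 387; 387 = 6·60 + 27 → 06:27, same day
→ 2025-10-29 06:27 RYV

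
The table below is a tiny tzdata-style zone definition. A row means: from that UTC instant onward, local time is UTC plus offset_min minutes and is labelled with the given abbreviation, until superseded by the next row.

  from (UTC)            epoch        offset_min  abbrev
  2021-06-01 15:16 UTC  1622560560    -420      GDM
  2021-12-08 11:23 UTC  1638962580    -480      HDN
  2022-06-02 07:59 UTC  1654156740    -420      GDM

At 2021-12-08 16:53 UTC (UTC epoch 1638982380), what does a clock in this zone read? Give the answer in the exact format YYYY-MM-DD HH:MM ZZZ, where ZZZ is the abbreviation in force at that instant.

Query: 2021-12-08 16:53 UTC
Rule 2/3 (HDN, -08:00): 2021-12-08 11:23 UTC ≤ query < 2022-06-02 07:59 UTC
16·60 + 53 - 480 = 533 min
533 = 0·1440 + 533; 533 = 8·60 + 53 → 08:53, same day
→ 2021-12-08 08:53 HDN

2021-12-08 08:53 HDN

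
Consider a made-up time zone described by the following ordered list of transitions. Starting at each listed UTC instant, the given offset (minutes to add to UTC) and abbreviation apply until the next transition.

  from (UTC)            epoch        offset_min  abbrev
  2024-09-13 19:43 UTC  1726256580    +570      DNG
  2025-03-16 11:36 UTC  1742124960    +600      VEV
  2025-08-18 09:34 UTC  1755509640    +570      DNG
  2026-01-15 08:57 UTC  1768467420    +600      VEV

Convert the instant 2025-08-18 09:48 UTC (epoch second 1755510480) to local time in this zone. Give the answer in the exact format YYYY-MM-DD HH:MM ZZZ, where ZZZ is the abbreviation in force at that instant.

2025-08-18 19:18 DNG

Query: 2025-08-18 09:48 UTC
Rule 3/4 (DNG, +09:30): 2025-08-18 09:34 UTC ≤ query < 2026-01-15 08:57 UTC
9·60 + 48 + 570 = 1158 min
1158 = 0·1440 + 1158; 1158 = 19·60 + 18 → 19:18, same day
→ 2025-08-18 19:18 DNG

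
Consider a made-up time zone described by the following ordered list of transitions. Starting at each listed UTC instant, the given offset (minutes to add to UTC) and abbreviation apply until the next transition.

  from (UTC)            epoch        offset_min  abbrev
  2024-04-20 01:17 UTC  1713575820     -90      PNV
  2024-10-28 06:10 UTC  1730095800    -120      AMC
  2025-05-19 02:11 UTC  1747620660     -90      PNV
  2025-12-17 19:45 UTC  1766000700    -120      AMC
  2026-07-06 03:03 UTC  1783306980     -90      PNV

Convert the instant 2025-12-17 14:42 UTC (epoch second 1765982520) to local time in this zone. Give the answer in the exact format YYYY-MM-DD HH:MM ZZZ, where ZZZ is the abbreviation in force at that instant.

Query: 2025-12-17 14:42 UTC
Rule 3/5 (PNV, -01:30): 2025-05-19 02:11 UTC ≤ query < 2025-12-17 19:45 UTC
14·60 + 42 - 90 = 792 min
792 = 0·1440 + 792; 792 = 13·60 + 12 → 13:12, same day
→ 2025-12-17 13:12 PNV

2025-12-17 13:12 PNV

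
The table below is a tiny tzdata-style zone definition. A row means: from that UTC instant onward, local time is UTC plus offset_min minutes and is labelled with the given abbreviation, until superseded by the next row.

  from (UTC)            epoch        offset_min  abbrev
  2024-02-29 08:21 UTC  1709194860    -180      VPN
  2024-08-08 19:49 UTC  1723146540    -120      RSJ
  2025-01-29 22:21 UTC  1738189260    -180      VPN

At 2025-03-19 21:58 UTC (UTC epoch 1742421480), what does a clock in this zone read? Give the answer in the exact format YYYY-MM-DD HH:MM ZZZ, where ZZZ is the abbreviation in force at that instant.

2025-03-19 18:58 VPN

Query: 2025-03-19 21:58 UTC
Rule 3/3 (VPN, -03:00): 2025-01-29 22:21 UTC ≤ query < +∞
21·60 + 58 - 180 = 1138 min
1138 = 0·1440 + 1138; 1138 = 18·60 + 58 → 18:58, same day
→ 2025-03-19 18:58 VPN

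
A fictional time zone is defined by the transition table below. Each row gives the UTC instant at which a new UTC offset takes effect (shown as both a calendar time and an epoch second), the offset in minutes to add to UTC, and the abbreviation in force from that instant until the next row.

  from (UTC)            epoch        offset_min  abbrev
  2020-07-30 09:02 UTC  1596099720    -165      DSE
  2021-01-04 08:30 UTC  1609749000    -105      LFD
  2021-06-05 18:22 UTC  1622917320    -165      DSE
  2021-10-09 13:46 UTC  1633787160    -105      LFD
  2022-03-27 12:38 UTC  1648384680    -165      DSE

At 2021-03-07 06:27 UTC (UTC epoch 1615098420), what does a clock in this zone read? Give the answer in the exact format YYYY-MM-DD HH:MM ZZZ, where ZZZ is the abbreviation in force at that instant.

2021-03-07 04:42 LFD

Query: 2021-03-07 06:27 UTC
Rule 2/5 (LFD, -01:45): 2021-01-04 08:30 UTC ≤ query < 2021-06-05 18:22 UTC
6·60 + 27 - 105 = 282 min
282 = 0·1440 + 282; 282 = 4·60 + 42 → 04:42, same day
→ 2021-03-07 04:42 LFD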